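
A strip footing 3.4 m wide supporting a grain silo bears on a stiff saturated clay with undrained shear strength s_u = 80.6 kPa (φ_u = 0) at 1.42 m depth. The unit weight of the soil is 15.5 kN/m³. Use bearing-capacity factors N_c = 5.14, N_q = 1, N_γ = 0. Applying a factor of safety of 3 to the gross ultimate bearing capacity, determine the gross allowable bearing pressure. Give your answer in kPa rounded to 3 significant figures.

q = γ·D_f = 15.5 × 1.42 = 22.01 kPa.
c·N_c = 80.6 × 5.14 = 414.28 kPa
q·N_q = 22.01 × 1 = 22.01 kPa
q_ult = 414.28 + 22.01 = 436.29 kPa.
q_all = q_ult / FS = 436.29 / 3 = 145.43 kPa.

q_all ≈ 145 kPa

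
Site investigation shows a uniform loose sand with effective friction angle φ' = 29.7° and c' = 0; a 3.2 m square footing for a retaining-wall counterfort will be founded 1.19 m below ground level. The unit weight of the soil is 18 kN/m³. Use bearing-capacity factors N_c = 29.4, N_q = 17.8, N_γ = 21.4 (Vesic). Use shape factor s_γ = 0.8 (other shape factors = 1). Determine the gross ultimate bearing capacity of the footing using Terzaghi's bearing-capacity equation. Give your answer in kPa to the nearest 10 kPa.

Overburden at base level: q = 18 × 1.19 = 21.42 kPa.
Surcharge term q·N_q = 21.42 × 17.8 = 381.28 kPa; self-weight term 0.5·γ·B·N_γ·s_γ = 0.5 × 18 × 3.2 × 21.4 × 0.8 = 493.06 kPa.
q_ult = 381.28 + 493.06 = 874.33 kPa.

q_ult ≈ 870 kPa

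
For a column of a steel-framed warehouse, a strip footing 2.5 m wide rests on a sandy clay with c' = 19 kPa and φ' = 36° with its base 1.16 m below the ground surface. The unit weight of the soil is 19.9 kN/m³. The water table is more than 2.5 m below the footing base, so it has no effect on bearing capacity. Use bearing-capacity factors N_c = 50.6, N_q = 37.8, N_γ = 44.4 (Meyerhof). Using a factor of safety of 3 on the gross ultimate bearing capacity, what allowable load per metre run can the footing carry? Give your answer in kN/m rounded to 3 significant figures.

≈ 2450 kN/m

q = γ·D_f = 19.9 × 1.16 = 23.084 kPa.
c·N_c = 19 × 50.6 = 961.4 kPa
q·N_q = 23.084 × 37.8 = 872.58 kPa
0.5·γ·B·N_γ = 0.5 × 19.9 × 2.5 × 44.4 = 1104.5 kPa
q_ult = 961.4 + 872.58 + 1104.5 = 2938.4 kPa.
Gross allowable pressure q_all = 2938.4 / 3 = 979.48 kPa.
Allowable wall load = q_all × B = 979.48 × 2.5 = 2448.7 kN per metre run.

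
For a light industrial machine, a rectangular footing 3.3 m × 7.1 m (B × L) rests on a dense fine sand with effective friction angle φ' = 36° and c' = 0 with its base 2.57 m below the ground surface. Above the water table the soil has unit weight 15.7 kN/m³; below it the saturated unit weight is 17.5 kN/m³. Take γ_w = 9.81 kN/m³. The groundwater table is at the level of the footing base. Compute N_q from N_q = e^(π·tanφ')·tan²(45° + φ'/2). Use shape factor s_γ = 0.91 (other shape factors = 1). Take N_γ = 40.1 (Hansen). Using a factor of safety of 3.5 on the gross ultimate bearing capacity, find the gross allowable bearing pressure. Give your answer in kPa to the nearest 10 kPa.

N_q = e^(π·tan36°)·tan²(63°) = 37.75.
q = γ·D_f = 15.7 × 2.57 = 40.349 kPa.
For the ½γBN_γ term take γ' = 17.5 − 9.81 = 7.69 kN/m³ (soil below base is submerged).
q·N_q = 40.349 × 37.752 = 1523.3 kPa
0.5·γ·B·N_γ·s_γ = 0.5 × 7.69 × 3.3 × 40.1 × 0.91 = 463.02 kPa
q_ult = 1523.3 + 463.02 = 1986.3 kPa.
q_all = 1986.3 / 3.5 = 567.51 kPa.

q_all ≈ 570 kPa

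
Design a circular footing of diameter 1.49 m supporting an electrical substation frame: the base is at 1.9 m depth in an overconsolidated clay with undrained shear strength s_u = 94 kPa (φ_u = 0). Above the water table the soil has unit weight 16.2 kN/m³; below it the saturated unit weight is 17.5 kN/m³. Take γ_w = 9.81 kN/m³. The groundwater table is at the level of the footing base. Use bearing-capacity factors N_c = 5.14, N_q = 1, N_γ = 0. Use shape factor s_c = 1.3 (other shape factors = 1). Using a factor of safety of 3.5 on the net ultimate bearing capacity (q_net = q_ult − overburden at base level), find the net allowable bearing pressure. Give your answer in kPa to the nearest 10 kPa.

q_all(net) ≈ 180 kPa

Effective surcharge at the founding depth q = γ·D_f = 16.2 × 1.9 = 30.78 kPa.
q_ult = c·N_c·s_c + q·N_q
     = 94 × 5.14 × 1.3 + 30.78 × 1
     = 628.11 + 30.78 = 658.89 kPa.
q_net = 658.89 − 30.78 = 628.11 kPa.
q_all(net) = 628.11 / 3.5 = 179.46 kPa.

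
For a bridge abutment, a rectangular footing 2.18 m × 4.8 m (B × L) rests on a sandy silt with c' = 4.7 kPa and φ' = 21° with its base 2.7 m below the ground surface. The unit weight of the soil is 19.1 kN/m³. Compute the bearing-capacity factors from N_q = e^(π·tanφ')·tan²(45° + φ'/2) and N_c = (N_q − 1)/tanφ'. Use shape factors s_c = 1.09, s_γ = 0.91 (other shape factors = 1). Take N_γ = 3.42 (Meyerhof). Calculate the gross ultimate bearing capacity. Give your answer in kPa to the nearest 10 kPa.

q_ult ≈ 510 kPa

tan21° = 0.3839, so N_q = e^(π×0.3839)·tan²(55.5°) = 3.34 × 2.117 = 7.07.
N_c = (7.07 − 1)/tan21° = 15.81.
q = γ·D_f = 19.1 × 2.7 = 51.57 kPa.
c·N_c·s_c = 4.7 × 15.815 × 1.09 = 81.02 kPa
q·N_q = 51.57 × 7.0708 = 364.64 kPa
0.5·γ·B·N_γ·s_γ = 0.5 × 19.1 × 2.18 × 3.42 × 0.91 = 64.793 kPa
q_ult = 81.02 + 364.64 + 64.793 = 510.45 kPa.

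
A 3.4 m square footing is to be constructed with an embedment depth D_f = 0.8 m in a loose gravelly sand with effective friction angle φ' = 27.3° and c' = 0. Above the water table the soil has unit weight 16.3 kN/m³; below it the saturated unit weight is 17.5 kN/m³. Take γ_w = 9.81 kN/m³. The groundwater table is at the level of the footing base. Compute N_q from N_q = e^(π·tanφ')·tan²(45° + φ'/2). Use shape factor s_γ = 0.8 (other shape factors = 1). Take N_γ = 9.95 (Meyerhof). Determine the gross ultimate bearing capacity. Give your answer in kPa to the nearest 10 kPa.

q_ult ≈ 280 kPa

tan27.3° = 0.5161, so N_q = e^(π×0.5161)·tan²(58.65°) = 5.061 × 2.694 = 13.64.
Effective surcharge at the founding depth q = γ·D_f = 16.3 × 0.8 = 13.04 kPa.
The water table coincides with the base, so in the self-weight term γ → γ' = 7.69 kN/m³.
q_ult = q·N_q + 0.5·γ·B·N_γ·s_γ
     = 13.04 × 13.636 + 0.5 × 7.69 × 3.4 × 9.95 × 0.8
     = 177.81 + 104.06 = 281.87 kPa.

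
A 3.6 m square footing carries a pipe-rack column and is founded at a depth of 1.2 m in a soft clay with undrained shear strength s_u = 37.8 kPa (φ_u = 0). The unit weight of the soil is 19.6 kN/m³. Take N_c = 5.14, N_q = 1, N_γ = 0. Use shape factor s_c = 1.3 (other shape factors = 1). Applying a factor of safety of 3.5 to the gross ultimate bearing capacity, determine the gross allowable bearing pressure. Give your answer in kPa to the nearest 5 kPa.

q = γ·D_f = 19.6 × 1.2 = 23.52 kPa.
c·N_c·s_c = 37.8 × 5.14 × 1.3 = 252.58 kPa
q·N_q = 23.52 × 1 = 23.52 kPa
q_ult = 252.58 + 23.52 = 276.1 kPa.
q_all = q_ult / FS = 276.1 / 3.5 = 78.886 kPa.

q_all ≈ 80 kPa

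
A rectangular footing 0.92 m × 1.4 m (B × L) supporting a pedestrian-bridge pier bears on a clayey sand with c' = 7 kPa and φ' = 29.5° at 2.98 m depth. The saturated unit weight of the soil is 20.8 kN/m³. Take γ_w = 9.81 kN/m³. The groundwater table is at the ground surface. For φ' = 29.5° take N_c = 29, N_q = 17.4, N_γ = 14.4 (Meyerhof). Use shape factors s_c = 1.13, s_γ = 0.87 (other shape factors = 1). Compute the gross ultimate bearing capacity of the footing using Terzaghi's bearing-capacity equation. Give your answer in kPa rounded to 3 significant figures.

q_ult ≈ 863 kPa

γ' = 20.8 − 9.81 = 10.99 kN/m³ (submerged throughout). q = 10.99 × 2.98 = 32.75 kPa; the same γ' applies in the ½γBN_γ term.
c·N_c·s_c = 7 × 29 × 1.13 = 229.39 kPa
q·N_q = 32.75 × 17.4 = 569.85 kPa
0.5·γ·B·N_γ·s_γ = 0.5 × 10.99 × 0.92 × 14.4 × 0.87 = 63.334 kPa
q_ult = 229.39 + 569.85 + 63.334 = 862.58 kPa.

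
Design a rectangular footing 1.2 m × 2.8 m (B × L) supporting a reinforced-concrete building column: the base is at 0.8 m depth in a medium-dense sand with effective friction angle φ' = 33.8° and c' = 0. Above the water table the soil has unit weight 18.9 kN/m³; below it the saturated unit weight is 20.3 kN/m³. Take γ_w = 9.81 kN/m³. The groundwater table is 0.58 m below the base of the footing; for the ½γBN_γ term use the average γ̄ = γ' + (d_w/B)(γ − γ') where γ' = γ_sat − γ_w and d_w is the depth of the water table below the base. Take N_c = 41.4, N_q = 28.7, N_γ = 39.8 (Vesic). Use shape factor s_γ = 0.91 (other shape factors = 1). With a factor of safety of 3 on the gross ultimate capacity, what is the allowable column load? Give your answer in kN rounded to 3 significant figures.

q = γ·D_f = 18.9 × 0.8 = 15.12 kPa.
γ' = 10.49 kN/m³; averaging over the depth B below the base, γ̄ = γ' + (d_w/B)(γ − γ') = 14.555 kN/m³.
q·N_q = 15.12 × 28.7 = 433.94 kPa
0.5·γ·B·N_γ·s_γ = 0.5 × 14.555 × 1.2 × 39.8 × 0.91 = 316.29 kPa
q_ult = 433.94 + 316.29 = 750.23 kPa.
Gross allowable pressure q_all = 750.23 / 3 = 250.08 kPa.
Footing area = 3.36 m², so allowable column load = 250.08 × 3.36 = 840.26 kN.

P_all ≈ 840 kN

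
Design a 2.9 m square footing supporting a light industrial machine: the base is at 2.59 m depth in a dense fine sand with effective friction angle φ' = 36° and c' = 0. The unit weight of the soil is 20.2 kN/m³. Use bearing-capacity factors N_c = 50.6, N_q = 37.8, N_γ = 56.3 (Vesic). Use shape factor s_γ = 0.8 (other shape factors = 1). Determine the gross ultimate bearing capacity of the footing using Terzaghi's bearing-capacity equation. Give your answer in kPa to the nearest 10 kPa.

Overburden at base level: q = 20.2 × 2.59 = 52.318 kPa.
Surcharge term q·N_q = 52.318 × 37.8 = 1977.6 kPa; self-weight term 0.5·γ·B·N_γ·s_γ = 0.5 × 20.2 × 2.9 × 56.3 × 0.8 = 1319.2 kPa.
q_ult = 1977.6 + 1319.2 = 3296.8 kPa.

q_ult ≈ 3300 kPa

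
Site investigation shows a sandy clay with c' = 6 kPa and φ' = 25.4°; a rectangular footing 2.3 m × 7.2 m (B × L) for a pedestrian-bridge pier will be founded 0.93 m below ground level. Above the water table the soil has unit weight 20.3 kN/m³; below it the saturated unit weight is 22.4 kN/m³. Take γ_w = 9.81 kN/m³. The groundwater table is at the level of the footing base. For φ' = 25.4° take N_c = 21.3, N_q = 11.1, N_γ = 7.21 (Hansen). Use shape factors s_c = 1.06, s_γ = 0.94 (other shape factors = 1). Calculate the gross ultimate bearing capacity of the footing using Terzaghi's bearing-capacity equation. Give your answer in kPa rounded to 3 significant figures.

q_ult ≈ 443 kPa

q = γ·D_f = 20.3 × 0.93 = 18.879 kPa.
For the ½γBN_γ term take γ' = 22.4 − 9.81 = 12.59 kN/m³ (soil below base is submerged).
c·N_c·s_c = 6 × 21.3 × 1.06 = 135.47 kPa
q·N_q = 18.879 × 11.1 = 209.56 kPa
0.5·γ·B·N_γ·s_γ = 0.5 × 12.59 × 2.3 × 7.21 × 0.94 = 98.127 kPa
q_ult = 135.47 + 209.56 + 98.127 = 443.15 kPa.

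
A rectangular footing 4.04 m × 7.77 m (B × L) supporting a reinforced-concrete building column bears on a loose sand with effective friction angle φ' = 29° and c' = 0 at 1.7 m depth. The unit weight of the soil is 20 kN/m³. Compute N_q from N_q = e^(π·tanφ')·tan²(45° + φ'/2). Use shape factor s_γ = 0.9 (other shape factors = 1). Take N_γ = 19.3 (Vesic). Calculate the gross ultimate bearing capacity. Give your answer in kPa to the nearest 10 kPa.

tan29° = 0.5543, so N_q = e^(π×0.5543)·tan²(59.5°) = 5.705 × 2.882 = 16.44.
Effective surcharge at the founding depth q = γ·D_f = 20 × 1.7 = 34 kPa.
q_ult = q·N_q + 0.5·γ·B·N_γ·s_γ
     = 34 × 16.443 + 0.5 × 20 × 4.04 × 19.3 × 0.9
     = 559.07 + 701.75 = 1260.8 kPa.

q_ult ≈ 1260 kPa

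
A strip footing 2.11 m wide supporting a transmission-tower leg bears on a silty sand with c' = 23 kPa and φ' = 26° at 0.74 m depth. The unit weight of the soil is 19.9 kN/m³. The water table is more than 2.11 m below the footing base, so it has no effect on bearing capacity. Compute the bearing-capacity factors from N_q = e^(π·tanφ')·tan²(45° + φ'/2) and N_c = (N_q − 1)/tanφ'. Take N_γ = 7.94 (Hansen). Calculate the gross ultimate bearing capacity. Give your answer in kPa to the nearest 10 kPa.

tan26° = 0.4877, so N_q = e^(π×0.4877)·tan²(58°) = 4.629 × 2.561 = 11.85.
N_c = (11.85 − 1)/tan26° = 22.25.
Effective surcharge at the founding depth q = γ·D_f = 19.9 × 0.74 = 14.726 kPa.
q_ult = c·N_c + q·N_q + 0.5·γ·B·N_γ
     = 23 × 22.254 + 14.726 × 11.854 + 0.5 × 19.9 × 2.11 × 7.94
     = 511.85 + 174.56 + 166.7 = 853.11 kPa.

q_ult ≈ 850 kPa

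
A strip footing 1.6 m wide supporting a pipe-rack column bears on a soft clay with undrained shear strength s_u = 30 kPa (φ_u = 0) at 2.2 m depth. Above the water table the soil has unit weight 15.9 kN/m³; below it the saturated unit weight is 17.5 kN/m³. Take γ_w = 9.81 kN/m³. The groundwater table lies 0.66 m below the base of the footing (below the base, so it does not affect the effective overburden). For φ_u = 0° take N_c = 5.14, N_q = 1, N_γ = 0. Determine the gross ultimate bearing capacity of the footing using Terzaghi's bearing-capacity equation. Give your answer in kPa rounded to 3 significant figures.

Effective surcharge at the founding depth q = γ·D_f = 15.9 × 2.2 = 34.98 kPa.
q_ult = c·N_c + q·N_q
     = 30 × 5.14 + 34.98 × 1
     = 154.2 + 34.98 = 189.18 kPa.

q_ult ≈ 189 kPa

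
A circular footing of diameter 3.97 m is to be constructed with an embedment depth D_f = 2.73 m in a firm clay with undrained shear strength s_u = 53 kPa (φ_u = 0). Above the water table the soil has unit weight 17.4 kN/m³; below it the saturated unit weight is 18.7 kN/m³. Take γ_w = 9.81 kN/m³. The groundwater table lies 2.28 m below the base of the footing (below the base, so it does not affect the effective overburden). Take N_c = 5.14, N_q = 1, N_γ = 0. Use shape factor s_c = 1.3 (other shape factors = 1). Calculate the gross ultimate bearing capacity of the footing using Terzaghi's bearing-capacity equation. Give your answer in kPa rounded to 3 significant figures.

q_ult ≈ 402 kPa

Effective surcharge at the founding depth q = γ·D_f = 17.4 × 2.73 = 47.502 kPa.
q_ult = c·N_c·s_c + q·N_q
     = 53 × 5.14 × 1.3 + 47.502 × 1
     = 354.15 + 47.502 = 401.65 kPa.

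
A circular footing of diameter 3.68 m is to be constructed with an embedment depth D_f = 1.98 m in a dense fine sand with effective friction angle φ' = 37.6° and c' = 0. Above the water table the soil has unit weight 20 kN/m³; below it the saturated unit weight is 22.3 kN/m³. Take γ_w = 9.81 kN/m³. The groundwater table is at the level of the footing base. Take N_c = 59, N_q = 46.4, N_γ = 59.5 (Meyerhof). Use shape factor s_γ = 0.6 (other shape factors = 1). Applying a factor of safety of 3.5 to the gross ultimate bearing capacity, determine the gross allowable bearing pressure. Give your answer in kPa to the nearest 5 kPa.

Overburden at base level: q = 20 × 1.98 = 39.6 kPa.
Below the base the soil is submerged, so the ½γBN_γ term uses γ' = 22.3 − 9.81 = 12.49 kN/m³.
Surcharge term q·N_q = 39.6 × 46.4 = 1837.4 kPa; self-weight term 0.5·γ·B·N_γ·s_γ = 0.5 × 12.49 × 3.68 × 59.5 × 0.6 = 820.44 kPa.
q_ult = 1837.4 + 820.44 = 2657.9 kPa.
q_all = q_ult / FS = 2657.9 / 3.5 = 759.4 kPa.

q_all ≈ 760 kPa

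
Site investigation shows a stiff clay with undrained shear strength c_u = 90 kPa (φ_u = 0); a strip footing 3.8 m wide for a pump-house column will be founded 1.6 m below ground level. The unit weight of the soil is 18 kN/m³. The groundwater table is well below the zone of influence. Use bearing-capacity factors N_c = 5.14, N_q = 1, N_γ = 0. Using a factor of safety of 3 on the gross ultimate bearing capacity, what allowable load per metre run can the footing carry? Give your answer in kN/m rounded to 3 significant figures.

Effective surcharge at the founding depth q = γ·D_f = 18 × 1.6 = 28.8 kPa.
q_ult = c·N_c + q·N_q
     = 90 × 5.14 + 28.8 × 1
     = 462.6 + 28.8 = 491.4 kPa.
Gross allowable pressure q_all = 491.4 / 3 = 163.8 kPa.
Allowable wall load = q_all × B = 163.8 × 3.8 = 622.44 kN per metre run.

≈ 622 kN/m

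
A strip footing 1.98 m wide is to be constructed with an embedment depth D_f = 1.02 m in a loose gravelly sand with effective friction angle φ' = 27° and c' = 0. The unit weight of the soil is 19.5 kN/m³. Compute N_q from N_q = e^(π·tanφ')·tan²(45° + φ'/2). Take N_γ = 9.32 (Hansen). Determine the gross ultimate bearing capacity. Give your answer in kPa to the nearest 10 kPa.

q_ult ≈ 440 kPa

tan27° = 0.5095, so N_q = e^(π×0.5095)·tan²(58.5°) = 4.957 × 2.663 = 13.2.
Overburden at base level: q = 19.5 × 1.02 = 19.89 kPa.
Surcharge term q·N_q = 19.89 × 13.199 = 262.53 kPa; self-weight term 0.5·γ·B·N_γ = 0.5 × 19.5 × 1.98 × 9.32 = 179.92 kPa.
q_ult = 262.53 + 179.92 = 442.45 kPa.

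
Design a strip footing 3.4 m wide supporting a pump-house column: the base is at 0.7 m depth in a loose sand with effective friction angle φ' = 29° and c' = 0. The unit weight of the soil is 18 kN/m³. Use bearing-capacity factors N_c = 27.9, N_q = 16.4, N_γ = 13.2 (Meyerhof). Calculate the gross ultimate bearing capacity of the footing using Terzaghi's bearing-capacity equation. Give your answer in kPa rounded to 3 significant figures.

q = γ·D_f = 18 × 0.7 = 12.6 kPa.
q·N_q = 12.6 × 16.4 = 206.64 kPa
0.5·γ·B·N_γ = 0.5 × 18 × 3.4 × 13.2 = 403.92 kPa
q_ult = 206.64 + 403.92 = 610.56 kPa.

q_ult ≈ 611 kPa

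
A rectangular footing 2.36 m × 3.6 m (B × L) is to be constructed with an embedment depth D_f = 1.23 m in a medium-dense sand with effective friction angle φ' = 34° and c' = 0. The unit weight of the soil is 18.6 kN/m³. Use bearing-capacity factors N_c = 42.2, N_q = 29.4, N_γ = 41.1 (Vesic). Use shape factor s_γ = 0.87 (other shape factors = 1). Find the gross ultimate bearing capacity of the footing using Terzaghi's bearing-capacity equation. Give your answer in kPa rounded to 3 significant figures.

Effective surcharge at the founding depth q = γ·D_f = 18.6 × 1.23 = 22.878 kPa.
q_ult = q·N_q + 0.5·γ·B·N_γ·s_γ
     = 22.878 × 29.4 + 0.5 × 18.6 × 2.36 × 41.1 × 0.87
     = 672.61 + 784.79 = 1457.4 kPa.

q_ult ≈ 1460 kPa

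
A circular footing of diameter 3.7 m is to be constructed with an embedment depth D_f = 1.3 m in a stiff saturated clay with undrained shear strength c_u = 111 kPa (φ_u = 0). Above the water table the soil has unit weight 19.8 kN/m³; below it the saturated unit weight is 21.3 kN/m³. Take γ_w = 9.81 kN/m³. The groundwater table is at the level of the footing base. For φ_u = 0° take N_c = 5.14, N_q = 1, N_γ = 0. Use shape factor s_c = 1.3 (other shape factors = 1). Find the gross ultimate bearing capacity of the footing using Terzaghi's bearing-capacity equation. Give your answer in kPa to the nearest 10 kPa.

Overburden at base level: q = 19.8 × 1.3 = 25.74 kPa.
Cohesion term c·N_c·s_c = 111 × 5.14 × 1.3 = 741.7 kPa; surcharge term q·N_q = 25.74 × 1 = 25.74 kPa.
q_ult = 741.7 + 25.74 = 767.44 kPa.

q_ult ≈ 770 kPa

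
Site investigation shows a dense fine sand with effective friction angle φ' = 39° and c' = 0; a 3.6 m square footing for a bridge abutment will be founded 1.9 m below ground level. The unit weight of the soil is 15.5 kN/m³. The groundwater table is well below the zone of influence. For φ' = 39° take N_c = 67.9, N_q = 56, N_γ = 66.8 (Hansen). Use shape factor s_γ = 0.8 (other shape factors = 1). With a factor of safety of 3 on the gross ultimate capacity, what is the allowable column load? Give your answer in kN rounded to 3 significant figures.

q = γ·D_f = 15.5 × 1.9 = 29.45 kPa.
q·N_q = 29.45 × 56 = 1649.2 kPa
0.5·γ·B·N_γ·s_γ = 0.5 × 15.5 × 3.6 × 66.8 × 0.8 = 1491 kPa
q_ult = 1649.2 + 1491 = 3140.2 kPa.
Gross allowable pressure q_all = 3140.2 / 3 = 1046.7 kPa.
Footing area = 12.96 m², so allowable column load = 1046.7 × 12.96 = 13566 kN.

P_all ≈ 13600 kN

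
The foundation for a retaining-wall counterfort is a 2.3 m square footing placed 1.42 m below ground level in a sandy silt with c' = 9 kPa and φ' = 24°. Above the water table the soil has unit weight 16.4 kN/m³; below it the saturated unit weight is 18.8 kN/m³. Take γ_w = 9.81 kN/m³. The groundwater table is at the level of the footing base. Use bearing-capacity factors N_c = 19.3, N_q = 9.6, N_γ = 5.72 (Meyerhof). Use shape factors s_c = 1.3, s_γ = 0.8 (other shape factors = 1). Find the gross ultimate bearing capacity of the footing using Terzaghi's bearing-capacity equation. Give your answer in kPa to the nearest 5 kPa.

Effective surcharge at the founding depth q = γ·D_f = 16.4 × 1.42 = 23.288 kPa.
The water table coincides with the base, so in the self-weight term γ → γ' = 8.99 kN/m³.
q_ult = c·N_c·s_c + q·N_q + 0.5·γ·B·N_γ·s_γ
     = 9 × 19.3 × 1.3 + 23.288 × 9.6 + 0.5 × 8.99 × 2.3 × 5.72 × 0.8
     = 225.81 + 223.56 + 47.309 = 496.68 kPa.

q_ult ≈ 495 kPa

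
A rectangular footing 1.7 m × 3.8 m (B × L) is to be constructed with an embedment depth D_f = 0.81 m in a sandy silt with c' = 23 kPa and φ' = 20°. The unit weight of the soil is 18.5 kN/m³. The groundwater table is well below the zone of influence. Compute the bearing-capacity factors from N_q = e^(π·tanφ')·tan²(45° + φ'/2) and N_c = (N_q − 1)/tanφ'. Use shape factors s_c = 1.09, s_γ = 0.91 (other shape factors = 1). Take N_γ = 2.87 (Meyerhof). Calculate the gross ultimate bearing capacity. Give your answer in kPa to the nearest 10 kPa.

q_ult ≈ 510 kPa

tan20° = 0.364, so N_q = e^(π×0.364)·tan²(55°) = 3.138 × 2.04 = 6.4.
N_c = (6.4 − 1)/tan20° = 14.83.
Effective surcharge at the founding depth q = γ·D_f = 18.5 × 0.81 = 14.985 kPa.
q_ult = c·N_c·s_c + q·N_q + 0.5·γ·B·N_γ·s_γ
     = 23 × 14.835 × 1.09 + 14.985 × 6.3994 + 0.5 × 18.5 × 1.7 × 2.87 × 0.91
     = 371.91 + 95.895 + 41.069 = 508.87 kPa.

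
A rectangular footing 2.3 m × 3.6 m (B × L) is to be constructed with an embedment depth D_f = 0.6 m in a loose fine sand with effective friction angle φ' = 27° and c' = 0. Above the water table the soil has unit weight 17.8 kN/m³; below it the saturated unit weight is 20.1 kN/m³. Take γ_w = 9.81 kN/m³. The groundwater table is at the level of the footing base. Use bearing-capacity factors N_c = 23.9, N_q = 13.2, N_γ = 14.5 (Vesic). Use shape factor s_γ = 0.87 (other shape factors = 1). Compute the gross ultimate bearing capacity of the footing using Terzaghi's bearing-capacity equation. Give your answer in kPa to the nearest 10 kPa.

q = γ·D_f = 17.8 × 0.6 = 10.68 kPa.
For the ½γBN_γ term take γ' = 20.1 − 9.81 = 10.29 kN/m³ (soil below base is submerged).
q·N_q = 10.68 × 13.2 = 140.98 kPa
0.5·γ·B·N_γ·s_γ = 0.5 × 10.29 × 2.3 × 14.5 × 0.87 = 149.28 kPa
q_ult = 140.98 + 149.28 = 290.26 kPa.

q_ult ≈ 290 kPa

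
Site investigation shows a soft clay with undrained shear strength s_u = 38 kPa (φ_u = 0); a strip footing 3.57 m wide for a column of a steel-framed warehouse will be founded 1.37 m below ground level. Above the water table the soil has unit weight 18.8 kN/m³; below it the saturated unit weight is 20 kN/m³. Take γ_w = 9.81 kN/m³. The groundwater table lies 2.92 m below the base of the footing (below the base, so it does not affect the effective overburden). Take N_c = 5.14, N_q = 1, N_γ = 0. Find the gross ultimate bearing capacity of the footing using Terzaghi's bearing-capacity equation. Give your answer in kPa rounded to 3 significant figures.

q_ult ≈ 221 kPa

q = γ·D_f = 18.8 × 1.37 = 25.756 kPa.
c·N_c = 38 × 5.14 = 195.32 kPa
q·N_q = 25.756 × 1 = 25.756 kPa
q_ult = 195.32 + 25.756 = 221.08 kPa.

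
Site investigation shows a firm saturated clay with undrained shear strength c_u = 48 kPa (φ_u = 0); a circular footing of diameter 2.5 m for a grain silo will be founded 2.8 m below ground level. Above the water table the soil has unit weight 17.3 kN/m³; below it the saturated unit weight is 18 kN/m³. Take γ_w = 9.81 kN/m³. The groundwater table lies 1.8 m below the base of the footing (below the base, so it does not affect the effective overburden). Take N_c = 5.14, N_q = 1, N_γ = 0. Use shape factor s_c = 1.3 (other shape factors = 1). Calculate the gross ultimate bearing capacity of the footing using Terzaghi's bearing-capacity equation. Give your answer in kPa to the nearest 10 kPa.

q = γ·D_f = 17.3 × 2.8 = 48.44 kPa.
c·N_c·s_c = 48 × 5.14 × 1.3 = 320.74 kPa
q·N_q = 48.44 × 1 = 48.44 kPa
q_ult = 320.74 + 48.44 = 369.18 kPa.

q_ult ≈ 370 kPa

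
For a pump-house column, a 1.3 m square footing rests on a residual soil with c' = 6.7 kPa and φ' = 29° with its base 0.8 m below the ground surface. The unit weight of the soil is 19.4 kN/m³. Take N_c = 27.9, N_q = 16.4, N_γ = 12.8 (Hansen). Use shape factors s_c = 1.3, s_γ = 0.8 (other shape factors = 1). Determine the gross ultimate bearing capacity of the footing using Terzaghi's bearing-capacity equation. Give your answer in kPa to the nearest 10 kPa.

q_ult ≈ 630 kPa

q = γ·D_f = 19.4 × 0.8 = 15.52 kPa.
c·N_c·s_c = 6.7 × 27.9 × 1.3 = 243.01 kPa
q·N_q = 15.52 × 16.4 = 254.53 kPa
0.5·γ·B·N_γ·s_γ = 0.5 × 19.4 × 1.3 × 12.8 × 0.8 = 129.13 kPa
q_ult = 243.01 + 254.53 + 129.13 = 626.66 kPa.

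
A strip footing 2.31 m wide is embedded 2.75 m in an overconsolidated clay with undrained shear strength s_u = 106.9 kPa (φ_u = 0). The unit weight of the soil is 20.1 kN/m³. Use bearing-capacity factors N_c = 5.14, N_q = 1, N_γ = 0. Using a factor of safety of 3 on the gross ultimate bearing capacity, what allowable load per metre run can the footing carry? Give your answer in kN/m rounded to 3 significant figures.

≈ 466 kN/m

q = γ·D_f = 20.1 × 2.75 = 55.275 kPa.
c·N_c = 106.9 × 5.14 = 549.47 kPa
q·N_q = 55.275 × 1 = 55.275 kPa
q_ult = 549.47 + 55.275 = 604.74 kPa.
Gross allowable pressure q_all = 604.74 / 3 = 201.58 kPa.
Allowable wall load = q_all × B = 201.58 × 2.31 = 465.65 kN per metre run.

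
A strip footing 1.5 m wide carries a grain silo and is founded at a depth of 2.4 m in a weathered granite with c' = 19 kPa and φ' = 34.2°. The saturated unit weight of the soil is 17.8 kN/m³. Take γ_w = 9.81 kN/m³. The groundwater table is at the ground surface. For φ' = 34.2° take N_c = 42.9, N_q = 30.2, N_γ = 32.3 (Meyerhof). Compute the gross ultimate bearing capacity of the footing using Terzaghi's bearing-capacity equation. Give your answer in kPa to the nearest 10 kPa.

q_ult ≈ 1590 kPa

Water table at ground surface, so effective unit weight γ' = 17.8 − 9.81 = 7.99 kN/m³ is used throughout; overburden q = 7.99 × 2.4 = 19.176 kPa; the same γ' applies in the ½γBN_γ term.
Cohesion term c·N_c = 19 × 42.9 = 815.1 kPa; surcharge term q·N_q = 19.176 × 30.2 = 579.12 kPa; self-weight term 0.5·γ·B·N_γ = 0.5 × 7.99 × 1.5 × 32.3 = 193.56 kPa.
q_ult = 815.1 + 579.12 + 193.56 = 1587.8 kPa.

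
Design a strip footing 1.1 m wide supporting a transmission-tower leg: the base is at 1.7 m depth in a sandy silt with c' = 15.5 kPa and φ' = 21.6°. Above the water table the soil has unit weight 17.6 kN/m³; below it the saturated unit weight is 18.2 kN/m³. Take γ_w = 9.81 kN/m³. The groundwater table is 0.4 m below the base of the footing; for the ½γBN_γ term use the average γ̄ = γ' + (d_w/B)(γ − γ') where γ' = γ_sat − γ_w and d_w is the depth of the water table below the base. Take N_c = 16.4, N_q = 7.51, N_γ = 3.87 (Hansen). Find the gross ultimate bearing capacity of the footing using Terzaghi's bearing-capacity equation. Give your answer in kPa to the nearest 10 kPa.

q_ult ≈ 500 kPa

q = γ·D_f = 17.6 × 1.7 = 29.92 kPa.
γ' = 8.39 kN/m³; averaging over the depth B below the base, γ̄ = γ' + (d_w/B)(γ − γ') = 11.739 kN/m³.
c·N_c = 15.5 × 16.4 = 254.2 kPa
q·N_q = 29.92 × 7.51 = 224.7 kPa
0.5·γ·B·N_γ = 0.5 × 11.739 × 1.1 × 3.87 = 24.987 kPa
q_ult = 254.2 + 224.7 + 24.987 = 503.89 kPa.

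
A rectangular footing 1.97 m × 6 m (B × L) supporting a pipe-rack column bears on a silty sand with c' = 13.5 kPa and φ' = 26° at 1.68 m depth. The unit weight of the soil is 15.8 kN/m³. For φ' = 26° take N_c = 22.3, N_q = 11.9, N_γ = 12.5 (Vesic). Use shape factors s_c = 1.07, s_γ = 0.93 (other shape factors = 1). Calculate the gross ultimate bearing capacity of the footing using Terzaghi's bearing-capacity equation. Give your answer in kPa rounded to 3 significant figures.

q_ult ≈ 819 kPa

q = γ·D_f = 15.8 × 1.68 = 26.544 kPa.
c·N_c·s_c = 13.5 × 22.3 × 1.07 = 322.12 kPa
q·N_q = 26.544 × 11.9 = 315.87 kPa
0.5·γ·B·N_γ·s_γ = 0.5 × 15.8 × 1.97 × 12.5 × 0.93 = 180.92 kPa
q_ult = 322.12 + 315.87 + 180.92 = 818.92 kPa.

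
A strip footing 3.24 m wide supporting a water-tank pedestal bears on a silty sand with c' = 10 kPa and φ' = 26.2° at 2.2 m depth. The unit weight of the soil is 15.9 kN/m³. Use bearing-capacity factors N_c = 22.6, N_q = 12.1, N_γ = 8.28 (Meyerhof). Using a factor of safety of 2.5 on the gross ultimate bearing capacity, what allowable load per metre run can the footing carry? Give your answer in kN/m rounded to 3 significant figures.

≈ 1120 kN/m

q = γ·D_f = 15.9 × 2.2 = 34.98 kPa.
c·N_c = 10 × 22.6 = 226 kPa
q·N_q = 34.98 × 12.1 = 423.26 kPa
0.5·γ·B·N_γ = 0.5 × 15.9 × 3.24 × 8.28 = 213.28 kPa
q_ult = 226 + 423.26 + 213.28 = 862.53 kPa.
Gross allowable pressure q_all = 862.53 / 2.5 = 345.01 kPa.
Allowable wall load = q_all × B = 345.01 × 3.24 = 1117.8 kN per metre run.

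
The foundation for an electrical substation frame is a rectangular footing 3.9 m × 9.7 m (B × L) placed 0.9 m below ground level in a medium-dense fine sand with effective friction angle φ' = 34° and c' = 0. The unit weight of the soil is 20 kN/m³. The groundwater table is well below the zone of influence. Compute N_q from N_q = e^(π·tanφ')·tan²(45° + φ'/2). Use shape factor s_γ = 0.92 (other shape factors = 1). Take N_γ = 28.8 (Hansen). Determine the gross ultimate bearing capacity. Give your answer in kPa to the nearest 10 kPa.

tan34° = 0.6745, so N_q = e^(π×0.6745)·tan²(62°) = 8.323 × 3.537 = 29.44.
q = γ·D_f = 20 × 0.9 = 18 kPa.
q·N_q = 18 × 29.44 = 529.92 kPa
0.5·γ·B·N_γ·s_γ = 0.5 × 20 × 3.9 × 28.8 × 0.92 = 1033.3 kPa
q_ult = 529.92 + 1033.3 = 1563.3 kPa.

q_ult ≈ 1560 kPa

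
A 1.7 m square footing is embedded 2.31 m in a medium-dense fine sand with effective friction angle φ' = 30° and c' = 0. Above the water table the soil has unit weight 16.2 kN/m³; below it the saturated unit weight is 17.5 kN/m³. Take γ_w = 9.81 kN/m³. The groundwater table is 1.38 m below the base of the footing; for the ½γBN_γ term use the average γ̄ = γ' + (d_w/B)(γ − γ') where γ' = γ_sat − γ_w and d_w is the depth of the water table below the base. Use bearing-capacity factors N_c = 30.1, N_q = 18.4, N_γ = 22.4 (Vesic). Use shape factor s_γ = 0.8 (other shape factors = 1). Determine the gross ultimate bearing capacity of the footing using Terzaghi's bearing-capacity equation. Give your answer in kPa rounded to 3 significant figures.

q = γ·D_f = 16.2 × 2.31 = 37.422 kPa.
γ' = 7.69 kN/m³; averaging over the depth B below the base, γ̄ = γ' + (d_w/B)(γ − γ') = 14.598 kN/m³.
q·N_q = 37.422 × 18.4 = 688.56 kPa
0.5·γ·B·N_γ·s_γ = 0.5 × 14.598 × 1.7 × 22.4 × 0.8 = 222.36 kPa
q_ult = 688.56 + 222.36 = 910.92 kPa.

q_ult ≈ 911 kPa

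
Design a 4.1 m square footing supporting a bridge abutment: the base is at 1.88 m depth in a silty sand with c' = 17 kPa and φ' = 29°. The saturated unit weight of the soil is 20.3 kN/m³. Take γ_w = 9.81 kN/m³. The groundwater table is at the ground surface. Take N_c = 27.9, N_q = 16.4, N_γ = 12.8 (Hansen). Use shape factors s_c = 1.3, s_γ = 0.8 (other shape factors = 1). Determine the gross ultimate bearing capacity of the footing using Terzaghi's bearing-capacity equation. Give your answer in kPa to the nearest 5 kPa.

q_ult ≈ 1160 kPa

With the water table at the surface the whole profile is submerged: γ' = 20.3 − 9.81 = 10.49 kN/m³, so q = γ'·D_f = 19.721 kPa; the same γ' applies in the ½γBN_γ term.
q_ult = c·N_c·s_c + q·N_q + 0.5·γ·B·N_γ·s_γ
     = 17 × 27.9 × 1.3 + 19.721 × 16.4 + 0.5 × 10.49 × 4.1 × 12.8 × 0.8
     = 616.59 + 323.43 + 220.21 = 1160.2 kPa.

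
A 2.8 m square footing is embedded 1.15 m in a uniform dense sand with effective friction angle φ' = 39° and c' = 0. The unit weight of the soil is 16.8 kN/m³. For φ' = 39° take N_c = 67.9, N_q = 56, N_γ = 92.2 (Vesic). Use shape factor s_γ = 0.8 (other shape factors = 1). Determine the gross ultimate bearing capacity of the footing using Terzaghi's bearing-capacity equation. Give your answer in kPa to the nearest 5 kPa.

q_ult ≈ 2815 kPa

Effective surcharge at the founding depth q = γ·D_f = 16.8 × 1.15 = 19.32 kPa.
q_ult = q·N_q + 0.5·γ·B·N_γ·s_γ
     = 19.32 × 56 + 0.5 × 16.8 × 2.8 × 92.2 × 0.8
     = 1081.9 + 1734.8 = 2816.8 kPa.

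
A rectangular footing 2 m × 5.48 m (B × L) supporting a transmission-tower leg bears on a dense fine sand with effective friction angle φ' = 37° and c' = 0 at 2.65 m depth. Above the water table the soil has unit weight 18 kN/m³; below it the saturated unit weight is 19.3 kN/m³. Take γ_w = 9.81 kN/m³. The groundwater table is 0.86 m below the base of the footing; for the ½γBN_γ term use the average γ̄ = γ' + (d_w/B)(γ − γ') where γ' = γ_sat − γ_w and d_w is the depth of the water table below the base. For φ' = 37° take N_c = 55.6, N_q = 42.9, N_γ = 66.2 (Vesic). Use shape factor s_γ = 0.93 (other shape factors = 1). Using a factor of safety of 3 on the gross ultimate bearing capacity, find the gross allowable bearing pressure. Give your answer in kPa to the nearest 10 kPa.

Overburden at base level: q = 18 × 2.65 = 47.7 kPa.
The water table is 0.86 m below the base (< B = 2 m), so the ½γBN_γ term uses γ̄ = γ' + (d_w/B)(γ − γ') = 9.49 + (0.86/2)(18 − 9.49) = 13.149 kN/m³.
Surcharge term q·N_q = 47.7 × 42.9 = 2046.3 kPa; self-weight term 0.5·γ·B·N_γ·s_γ = 0.5 × 13.149 × 2 × 66.2 × 0.93 = 809.55 kPa.
q_ult = 2046.3 + 809.55 = 2855.9 kPa.
q_all = 2855.9 / 3 = 951.96 kPa.

q_all ≈ 950 kPa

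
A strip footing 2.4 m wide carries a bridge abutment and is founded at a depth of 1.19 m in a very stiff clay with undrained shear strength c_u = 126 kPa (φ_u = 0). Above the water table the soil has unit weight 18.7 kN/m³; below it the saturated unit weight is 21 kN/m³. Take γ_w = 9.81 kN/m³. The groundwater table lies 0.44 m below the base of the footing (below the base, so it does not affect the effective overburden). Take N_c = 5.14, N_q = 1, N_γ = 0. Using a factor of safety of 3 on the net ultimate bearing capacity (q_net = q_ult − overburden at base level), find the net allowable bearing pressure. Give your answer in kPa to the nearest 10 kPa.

Overburden at base level: q = 18.7 × 1.19 = 22.253 kPa.
Cohesion term c·N_c = 126 × 5.14 = 647.64 kPa; surcharge term q·N_q = 22.253 × 1 = 22.253 kPa.
q_ult = 647.64 + 22.253 = 669.89 kPa.
q_net = 669.89 − 22.253 = 647.64 kPa.
q_all(net) = 647.64 / 3 = 215.88 kPa.

q_all(net) ≈ 220 kPa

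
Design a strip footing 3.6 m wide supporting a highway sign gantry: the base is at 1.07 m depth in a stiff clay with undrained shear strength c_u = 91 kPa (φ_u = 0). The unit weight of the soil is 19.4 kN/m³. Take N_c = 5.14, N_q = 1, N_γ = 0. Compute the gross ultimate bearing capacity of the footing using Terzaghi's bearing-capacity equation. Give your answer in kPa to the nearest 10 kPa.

q_ult ≈ 490 kPa

Effective surcharge at the founding depth q = γ·D_f = 19.4 × 1.07 = 20.758 kPa.
q_ult = c·N_c + q·N_q
     = 91 × 5.14 + 20.758 × 1
     = 467.74 + 20.758 = 488.5 kPa.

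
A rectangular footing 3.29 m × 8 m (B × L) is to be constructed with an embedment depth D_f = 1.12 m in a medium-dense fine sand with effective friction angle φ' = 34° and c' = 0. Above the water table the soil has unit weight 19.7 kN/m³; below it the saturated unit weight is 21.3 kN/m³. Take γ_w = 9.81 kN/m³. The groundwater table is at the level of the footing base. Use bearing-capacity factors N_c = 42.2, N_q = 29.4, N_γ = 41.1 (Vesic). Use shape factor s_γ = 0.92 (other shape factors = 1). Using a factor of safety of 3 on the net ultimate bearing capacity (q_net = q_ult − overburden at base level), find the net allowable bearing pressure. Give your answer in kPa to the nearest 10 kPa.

q_all(net) ≈ 450 kPa

Overburden at base level: q = 19.7 × 1.12 = 22.064 kPa.
Below the base the soil is submerged, so the ½γBN_γ term uses γ' = 21.3 − 9.81 = 11.49 kN/m³.
Surcharge term q·N_q = 22.064 × 29.4 = 648.68 kPa; self-weight term 0.5·γ·B·N_γ·s_γ = 0.5 × 11.49 × 3.29 × 41.1 × 0.92 = 714.69 kPa.
q_ult = 648.68 + 714.69 = 1363.4 kPa.
q_net = 1363.4 − 22.064 = 1341.3 kPa.
q_all(net) = 1341.3 / 3 = 447.1 kPa.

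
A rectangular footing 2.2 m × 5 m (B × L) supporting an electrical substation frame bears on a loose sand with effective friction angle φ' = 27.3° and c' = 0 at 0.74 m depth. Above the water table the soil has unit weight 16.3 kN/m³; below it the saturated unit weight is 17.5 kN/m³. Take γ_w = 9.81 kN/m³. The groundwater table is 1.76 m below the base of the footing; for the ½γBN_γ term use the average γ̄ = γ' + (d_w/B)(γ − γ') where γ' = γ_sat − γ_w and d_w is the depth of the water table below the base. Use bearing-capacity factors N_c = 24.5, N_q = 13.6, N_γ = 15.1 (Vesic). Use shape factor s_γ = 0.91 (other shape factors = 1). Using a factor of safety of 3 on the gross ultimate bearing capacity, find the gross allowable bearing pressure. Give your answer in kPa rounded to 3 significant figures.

q = γ·D_f = 16.3 × 0.74 = 12.062 kPa.
γ' = 7.69 kN/m³; averaging over the depth B below the base, γ̄ = γ' + (d_w/B)(γ − γ') = 14.578 kN/m³.
q·N_q = 12.062 × 13.6 = 164.04 kPa
0.5·γ·B·N_γ·s_γ = 0.5 × 14.578 × 2.2 × 15.1 × 0.91 = 220.35 kPa
q_ult = 164.04 + 220.35 = 384.39 kPa.
q_all = 384.39 / 3 = 128.13 kPa.

q_all ≈ 128 kPa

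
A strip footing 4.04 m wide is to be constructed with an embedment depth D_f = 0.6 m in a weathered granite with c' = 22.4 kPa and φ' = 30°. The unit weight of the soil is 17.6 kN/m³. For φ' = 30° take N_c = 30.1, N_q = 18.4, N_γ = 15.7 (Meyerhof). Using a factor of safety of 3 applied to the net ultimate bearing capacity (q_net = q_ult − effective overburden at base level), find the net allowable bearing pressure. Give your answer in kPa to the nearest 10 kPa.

q_all(net) ≈ 470 kPa

Effective surcharge at the founding depth q = γ·D_f = 17.6 × 0.6 = 10.56 kPa.
q_ult = c·N_c + q·N_q + 0.5·γ·B·N_γ
     = 22.4 × 30.1 + 10.56 × 18.4 + 0.5 × 17.6 × 4.04 × 15.7
     = 674.24 + 194.3 + 558.17 = 1426.7 kPa.
Net ultimate: q_net = 1426.7 − 10.56 = 1416.2 kPa.
q_all(net) = 1416.2 / 3 = 472.05 kPa.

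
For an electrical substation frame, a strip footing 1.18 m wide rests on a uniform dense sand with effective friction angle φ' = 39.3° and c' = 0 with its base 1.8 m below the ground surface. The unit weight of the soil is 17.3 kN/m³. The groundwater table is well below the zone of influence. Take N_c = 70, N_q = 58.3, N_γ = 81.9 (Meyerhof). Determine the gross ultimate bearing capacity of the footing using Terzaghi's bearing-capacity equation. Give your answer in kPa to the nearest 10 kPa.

q_ult ≈ 2650 kPa

Effective surcharge at the founding depth q = γ·D_f = 17.3 × 1.8 = 31.14 kPa.
q_ult = q·N_q + 0.5·γ·B·N_γ
     = 31.14 × 58.3 + 0.5 × 17.3 × 1.18 × 81.9
     = 1815.5 + 835.95 = 2651.4 kPa.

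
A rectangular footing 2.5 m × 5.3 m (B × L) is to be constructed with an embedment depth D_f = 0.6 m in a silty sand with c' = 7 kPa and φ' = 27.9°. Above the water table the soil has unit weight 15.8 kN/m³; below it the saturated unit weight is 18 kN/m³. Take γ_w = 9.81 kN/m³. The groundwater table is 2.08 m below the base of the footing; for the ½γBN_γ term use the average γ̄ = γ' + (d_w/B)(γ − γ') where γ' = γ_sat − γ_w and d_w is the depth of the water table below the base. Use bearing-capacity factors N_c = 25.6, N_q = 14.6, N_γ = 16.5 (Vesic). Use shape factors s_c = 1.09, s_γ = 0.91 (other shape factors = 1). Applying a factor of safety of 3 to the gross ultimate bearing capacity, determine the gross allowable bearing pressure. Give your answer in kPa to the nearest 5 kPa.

q_all ≈ 200 kPa

q = γ·D_f = 15.8 × 0.6 = 9.48 kPa.
γ' = 8.19 kN/m³; averaging over the depth B below the base, γ̄ = γ' + (d_w/B)(γ − γ') = 14.522 kN/m³.
c·N_c·s_c = 7 × 25.6 × 1.09 = 195.33 kPa
q·N_q = 9.48 × 14.6 = 138.41 kPa
0.5·γ·B·N_γ·s_γ = 0.5 × 14.522 × 2.5 × 16.5 × 0.91 = 272.55 kPa
q_ult = 195.33 + 138.41 + 272.55 = 606.29 kPa.
q_all = q_ult / FS = 606.29 / 3 = 202.1 kPa.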